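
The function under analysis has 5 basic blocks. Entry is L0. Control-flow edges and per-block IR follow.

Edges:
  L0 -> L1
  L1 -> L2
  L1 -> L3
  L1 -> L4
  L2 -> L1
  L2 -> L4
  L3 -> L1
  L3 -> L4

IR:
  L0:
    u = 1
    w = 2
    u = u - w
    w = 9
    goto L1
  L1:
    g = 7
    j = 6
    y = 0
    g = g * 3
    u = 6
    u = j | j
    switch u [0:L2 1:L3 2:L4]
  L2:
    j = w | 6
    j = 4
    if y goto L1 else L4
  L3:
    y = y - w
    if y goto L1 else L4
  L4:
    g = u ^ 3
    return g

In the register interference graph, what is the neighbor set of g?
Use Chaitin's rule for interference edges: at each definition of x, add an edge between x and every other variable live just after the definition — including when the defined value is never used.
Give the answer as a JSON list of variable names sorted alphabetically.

Answer: ["j", "w", "y"]

Analysis:
def/use:
  L0: {u,w} / ∅
  L1: {g,j,u,y} / ∅
  L2: {j} / {w,y}
  L3: {y} / {w,y}
  L4: {g} / {u}

Backward fixpoint:
  L0: in=∅ out={w}
  L1: in={w} out={u,w,y}
  L2: in={u,w,y} out={u,w}
  L3: in={u,w,y} out={u,w}
  L4: in={u} out=∅

Interfere edges:
  g: {j,w,y}
  j: {g,u,w,y}
  u: {j,w,y}
  w: {g,j,u,y}
  y: {g,j,u,w}

N(g) = ["j", "w", "y"]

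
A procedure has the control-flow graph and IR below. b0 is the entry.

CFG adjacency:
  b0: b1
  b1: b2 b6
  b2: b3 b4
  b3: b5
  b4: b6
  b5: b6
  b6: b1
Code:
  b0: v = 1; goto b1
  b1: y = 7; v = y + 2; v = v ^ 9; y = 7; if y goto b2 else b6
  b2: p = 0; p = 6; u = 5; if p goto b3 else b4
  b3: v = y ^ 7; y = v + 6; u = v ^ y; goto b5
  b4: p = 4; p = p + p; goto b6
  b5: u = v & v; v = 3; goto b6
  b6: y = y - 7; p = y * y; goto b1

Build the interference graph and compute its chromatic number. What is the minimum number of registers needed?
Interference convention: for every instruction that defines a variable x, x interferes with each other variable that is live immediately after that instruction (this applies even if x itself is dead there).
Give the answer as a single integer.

Per-block:
  b0 def {v} use ∅
  b1 def {v,y} use ∅
  b2 def {p,u} use ∅
  b3 def {u,v,y} use {y}
  b4 def {p} use ∅
  b5 def {u,v} use {v}
  b6 def {p,y} use {y}

Backward fixpoint:
  b0 li=∅ lo=∅
  b1 li=∅ lo={y}
  b2 li={y} lo={y}
  b3 li={y} lo={v,y}
  b4 li={y} lo={y}
  b5 li={v,y} lo={y}
  b6 li={y} lo=∅

Interference:
  p↔{u,y}
  u↔{p,v,y}
  v↔{u,y}
  y↔{p,u,v}

Chromatic number:
  {p,u,y} pairwise interfere (3-clique) ⇒ χ ≥ 3
  3-colouring: c0={u}  c1={y}  c2={p,v}
  χ = 3

Answer: 3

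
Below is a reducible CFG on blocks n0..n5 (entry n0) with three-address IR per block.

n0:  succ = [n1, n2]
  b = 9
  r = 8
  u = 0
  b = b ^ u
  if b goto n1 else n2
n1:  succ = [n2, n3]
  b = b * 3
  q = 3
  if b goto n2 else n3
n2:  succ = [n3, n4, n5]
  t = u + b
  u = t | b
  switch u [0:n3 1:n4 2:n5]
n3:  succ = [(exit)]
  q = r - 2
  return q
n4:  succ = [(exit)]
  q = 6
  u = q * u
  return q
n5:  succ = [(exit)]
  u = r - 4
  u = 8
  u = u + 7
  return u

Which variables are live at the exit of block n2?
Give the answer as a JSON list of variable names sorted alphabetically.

Block summaries:
  n0: def={b,r,u} ue=∅
  n1: def={b,q} ue={b}
  n2: def={t,u} ue={b,u}
  n3: def={q} ue={r}
  n4: def={q,u} ue={u}
  n5: def={u} ue={r}

Live sets:
  live n0: ∅→{b,r,u}
  live n1: {b,r,u}→{b,r,u}
  live n2: {b,r,u}→{r,u}
  live n3: {r}→∅
  live n4: {u}→∅
  live n5: {r}→∅

live-out(n2) = ["r", "u"]

Answer: ["r", "u"]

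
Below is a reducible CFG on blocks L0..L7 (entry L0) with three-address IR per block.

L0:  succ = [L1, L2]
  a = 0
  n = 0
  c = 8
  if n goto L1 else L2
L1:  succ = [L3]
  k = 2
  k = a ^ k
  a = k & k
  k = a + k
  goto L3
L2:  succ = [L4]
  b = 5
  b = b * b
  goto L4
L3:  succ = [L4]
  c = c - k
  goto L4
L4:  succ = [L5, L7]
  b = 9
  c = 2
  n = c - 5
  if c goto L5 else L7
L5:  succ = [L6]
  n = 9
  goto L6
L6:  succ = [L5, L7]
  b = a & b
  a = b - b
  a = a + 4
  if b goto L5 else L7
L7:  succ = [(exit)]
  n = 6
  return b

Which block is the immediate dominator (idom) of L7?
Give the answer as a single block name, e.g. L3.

idom tree: L1←L0 L2←L0 L3←L1 L4←L0 L5←L4 L6←L5 L7←L4
Join-block Dom:
  L4: preds {L2,L3}: {L0,L2} ∩ {L0,L1,L3} = {L0}; idom=L0
  L5: preds {L4,L6}: {L0,L4} ∩ {L0,L4,L5,L6} = {L0,L4}; idom=L4
  L7: preds {L4,L6}: {L0,L4} ∩ {L0,L4,L5,L6} = {L0,L4}; idom=L4

idom(L7) = L4

Answer: L4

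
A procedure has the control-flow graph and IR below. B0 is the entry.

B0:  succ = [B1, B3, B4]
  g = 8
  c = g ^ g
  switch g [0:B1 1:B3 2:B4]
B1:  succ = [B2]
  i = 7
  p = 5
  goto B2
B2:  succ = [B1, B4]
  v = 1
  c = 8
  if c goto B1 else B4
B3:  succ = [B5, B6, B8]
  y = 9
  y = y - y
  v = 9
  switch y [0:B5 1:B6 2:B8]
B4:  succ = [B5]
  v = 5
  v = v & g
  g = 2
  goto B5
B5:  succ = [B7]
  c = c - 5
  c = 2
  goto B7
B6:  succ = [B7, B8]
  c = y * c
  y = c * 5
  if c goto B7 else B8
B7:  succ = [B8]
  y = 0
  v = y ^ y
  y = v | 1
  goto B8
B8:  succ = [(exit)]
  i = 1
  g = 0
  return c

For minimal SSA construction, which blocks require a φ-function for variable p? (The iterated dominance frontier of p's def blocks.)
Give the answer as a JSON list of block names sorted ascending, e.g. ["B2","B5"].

Answer: ["B1", "B4", "B5", "B7", "B8"]

Working:
idom tree: B1←B0 B2←B1 B3←B0 B4←B0 B5←B0 B6←B3 B7←B0 B8←B0
Dom∩ at merges:
  B1: preds {B0,B2}: {B0} ∩ {B0,B1,B2} = {B0}; idom=B0
  B4: preds {B0,B2}: {B0} ∩ {B0,B1,B2} = {B0}; idom=B0
  B5: preds {B3,B4}: {B0,B3} ∩ {B0,B4} = {B0}; idom=B0
  B7: preds {B5,B6}: {B0,B5} ∩ {B0,B3,B6} = {B0}; idom=B0
  B8: preds {B3,B6,B7}: {B0,B3} ∩ {B0,B3,B6} ∩ {B0,B7} = {B0}; idom=B0

DF derivation:
  join B1 pred B0: · stop@B0
  join B1 pred B2: B2→B1 stop@B0
  join B4 pred B0: · stop@B0
  join B4 pred B2: B2→B1 stop@B0
  join B5 pred B3: B3 stop@B0
  join B5 pred B4: B4 stop@B0
  join B7 pred B5: B5 stop@B0
  join B7 pred B6: B6→B3 stop@B0
  join B8 pred B3: B3 stop@B0
  join B8 pred B6: B6→B3 stop@B0
  join B8 pred B7: B7 stop@B0
  DF(B0)=∅
  DF(B1)={B1,B4}
  DF(B2)={B1,B4}
  DF(B3)={B5,B7,B8}
  DF(B4)={B5}
  DF(B5)={B7}
  DF(B6)={B7,B8}
  DF(B7)={B8}
  DF(B8)=∅

φ for p: defs {B1}
  DF⁺ = {B1,B4,B5,B7,B8}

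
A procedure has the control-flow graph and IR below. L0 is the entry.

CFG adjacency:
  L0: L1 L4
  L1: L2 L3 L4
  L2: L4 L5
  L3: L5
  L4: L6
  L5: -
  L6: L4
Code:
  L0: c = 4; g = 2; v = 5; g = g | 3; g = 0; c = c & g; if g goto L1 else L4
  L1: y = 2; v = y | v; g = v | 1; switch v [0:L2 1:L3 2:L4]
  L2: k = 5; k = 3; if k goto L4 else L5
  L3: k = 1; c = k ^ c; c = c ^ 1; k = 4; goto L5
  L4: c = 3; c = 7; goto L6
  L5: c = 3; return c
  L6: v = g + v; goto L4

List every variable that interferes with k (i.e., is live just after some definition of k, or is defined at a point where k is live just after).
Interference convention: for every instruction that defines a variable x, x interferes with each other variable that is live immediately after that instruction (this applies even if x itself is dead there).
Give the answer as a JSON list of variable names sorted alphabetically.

def/use:
  L0 def {c,g,v} use ∅
  L1 def {g,v,y} use {v}
  L2 def {k} use ∅
  L3 def {c,k} use {c}
  L4 def {c} use ∅
  L5 def {c} use ∅
  L6 def {v} use {g,v}

Backward fixpoint:
  L0: in=∅ out={c,g,v}
  L1: in={c,v} out={c,g,v}
  L2: in={g,v} out={g,v}
  L3: in={c} out=∅
  L4: in={g,v} out={g,v}
  L5: in=∅ out=∅
  L6: in={g,v} out={g,v}

Interfere edges:
  c — {g,k,v,y}
  g — {c,k,v}
  k — {c,g,v}
  v — {c,g,k,y}
  y — {c,v}

N(k) = ["c", "g", "v"]

Answer: ["c", "g", "v"]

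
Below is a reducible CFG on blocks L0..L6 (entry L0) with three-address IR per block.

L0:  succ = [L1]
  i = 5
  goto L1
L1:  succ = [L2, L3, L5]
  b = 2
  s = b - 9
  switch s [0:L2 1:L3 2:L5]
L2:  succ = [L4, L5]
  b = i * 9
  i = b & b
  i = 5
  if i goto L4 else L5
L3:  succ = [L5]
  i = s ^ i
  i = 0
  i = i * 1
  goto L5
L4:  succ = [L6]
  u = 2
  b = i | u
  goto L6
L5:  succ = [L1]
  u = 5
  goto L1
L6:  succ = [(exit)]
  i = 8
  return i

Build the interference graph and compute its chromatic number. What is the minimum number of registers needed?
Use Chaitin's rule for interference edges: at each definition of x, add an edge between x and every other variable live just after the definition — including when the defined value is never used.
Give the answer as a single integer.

Answer: 2

Derivation:
Per-block:
  L0: {i} / ∅
  L1: {b,s} / ∅
  L2: {b,i} / {i}
  L3: {i} / {i,s}
  L4: {b,u} / {i}
  L5: {u} / ∅
  L6: {i} / ∅

Liveness:
  live L0: ∅→{i}
  live L1: {i}→{i,s}
  live L2: {i}→{i}
  live L3: {i,s}→{i}
  live L4: {i}→∅
  live L5: {i}→{i}
  live L6: ∅→∅

Interfere edges:
  b: {i}
  i: {b,s,u}
  s: {i}
  u: {i}

Colouring:
  lower bound: {b,i} mutually conflict ⇒ χ ≥ 2
  assign b→c1 i→c0 s→c1 u→c1 — no edge inside a register ⇒ χ ≤ 2
  χ = 2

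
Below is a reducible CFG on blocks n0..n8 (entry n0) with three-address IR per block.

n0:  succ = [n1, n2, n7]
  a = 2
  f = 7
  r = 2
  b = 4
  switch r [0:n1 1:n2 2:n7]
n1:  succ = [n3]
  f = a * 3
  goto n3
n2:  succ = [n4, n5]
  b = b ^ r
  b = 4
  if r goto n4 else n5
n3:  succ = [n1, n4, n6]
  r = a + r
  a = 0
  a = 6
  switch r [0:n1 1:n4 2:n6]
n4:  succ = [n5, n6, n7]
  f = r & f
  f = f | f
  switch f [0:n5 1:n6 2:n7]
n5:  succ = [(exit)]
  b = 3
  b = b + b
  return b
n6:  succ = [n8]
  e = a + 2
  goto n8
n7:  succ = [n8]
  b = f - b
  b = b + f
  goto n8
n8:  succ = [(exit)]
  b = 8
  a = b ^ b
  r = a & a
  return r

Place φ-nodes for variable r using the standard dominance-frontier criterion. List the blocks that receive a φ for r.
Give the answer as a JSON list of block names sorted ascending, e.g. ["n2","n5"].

Answer: ["n1", "n4", "n5", "n6", "n7", "n8"]

Analysis:
idom tree: n1←n0 n2←n0 n3←n1 n4←n0 n5←n0 n6←n0 n7←n0 n8←n0
Join-block Dom:
  n1: preds {n0,n3}: {n0} ∩ {n0,n1,n3} = {n0}; idom=n0
  n4: preds {n2,n3}: {n0,n2} ∩ {n0,n1,n3} = {n0}; idom=n0
  n5: preds {n2,n4}: {n0,n2} ∩ {n0,n4} = {n0}; idom=n0
  n6: preds {n3,n4}: {n0,n1,n3} ∩ {n0,n4} = {n0}; idom=n0
  n7: preds {n0,n4}: {n0} ∩ {n0,n4} = {n0}; idom=n0
  n8: preds {n6,n7}: {n0,n6} ∩ {n0,n7} = {n0}; idom=n0

DF walk-up:
  join n1 pred n0: · stop@n0
  join n1 pred n3: n3→n1 stop@n0
  join n4 pred n2: n2 stop@n0
  join n4 pred n3: n3→n1 stop@n0
  join n5 pred n2: n2 stop@n0
  join n5 pred n4: n4 stop@n0
  join n6 pred n3: n3→n1 stop@n0
  join n6 pred n4: n4 stop@n0
  join n7 pred n0: · stop@n0
  join n7 pred n4: n4 stop@n0
  join n8 pred n6: n6 stop@n0
  join n8 pred n7: n7 stop@n0
  n0: DF=∅
  n1: DF={n1,n4,n6}
  n2: DF={n4,n5}
  n3: DF={n1,n4,n6}
  n4: DF={n5,n6,n7}
  n5: DF=∅
  n6: DF={n8}
  n7: DF={n8}
  n8: DF=∅

φ for r: defs {n0,n3,n8}
  DF⁺ = {n1,n4,n5,n6,n7,n8}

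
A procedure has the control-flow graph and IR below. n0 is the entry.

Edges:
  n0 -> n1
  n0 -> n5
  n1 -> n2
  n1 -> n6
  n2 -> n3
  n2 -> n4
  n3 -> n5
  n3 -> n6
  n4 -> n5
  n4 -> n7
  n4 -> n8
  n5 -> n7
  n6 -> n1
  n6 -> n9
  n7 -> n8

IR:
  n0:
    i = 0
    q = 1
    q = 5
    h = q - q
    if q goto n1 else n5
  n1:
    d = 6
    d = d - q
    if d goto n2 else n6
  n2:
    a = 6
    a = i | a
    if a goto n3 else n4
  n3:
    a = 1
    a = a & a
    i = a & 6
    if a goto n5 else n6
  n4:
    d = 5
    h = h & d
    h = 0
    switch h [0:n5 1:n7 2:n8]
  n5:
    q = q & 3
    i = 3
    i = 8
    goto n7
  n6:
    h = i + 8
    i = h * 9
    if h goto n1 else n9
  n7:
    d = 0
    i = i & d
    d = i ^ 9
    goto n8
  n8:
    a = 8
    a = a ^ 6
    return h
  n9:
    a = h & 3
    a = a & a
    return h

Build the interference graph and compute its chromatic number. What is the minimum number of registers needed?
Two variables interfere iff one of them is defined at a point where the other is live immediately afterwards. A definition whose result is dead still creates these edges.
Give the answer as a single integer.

def/use:
  n0: def={h,i,q} ue=∅
  n1: def={d} ue={q}
  n2: def={a} ue={i}
  n3: def={a,i} ue=∅
  n4: def={d,h} ue={h}
  n5: def={i,q} ue={q}
  n6: def={h,i} ue={i}
  n7: def={d,i} ue={i}
  n8: def={a} ue={h}
  n9: def={a} ue={h}

Backward fixpoint:
  n0: in=∅ out={h,i,q}
  n1: in={h,i,q} out={h,i,q}
  n2: in={h,i,q} out={h,i,q}
  n3: in={h,q} out={h,i,q}
  n4: in={h,i,q} out={h,i,q}
  n5: in={h,q} out={h,i}
  n6: in={i,q} out={h,i,q}
  n7: in={h,i} out={h}
  n8: in={h} out=∅
  n9: in={h} out=∅

Interfere edges:
  a — {h,i,q}
  d — {h,i,q}
  h — {a,d,i,q}
  i — {a,d,h,q}
  q — {a,d,h,i}

Registers:
  clique {a,h,i,q} ⇒ need ≥ 4
  assign a→R3 d→R3 h→R0 i→R1 q→R2 — no edge inside a register ⇒ χ ≤ 4
  χ = 4

Answer: 4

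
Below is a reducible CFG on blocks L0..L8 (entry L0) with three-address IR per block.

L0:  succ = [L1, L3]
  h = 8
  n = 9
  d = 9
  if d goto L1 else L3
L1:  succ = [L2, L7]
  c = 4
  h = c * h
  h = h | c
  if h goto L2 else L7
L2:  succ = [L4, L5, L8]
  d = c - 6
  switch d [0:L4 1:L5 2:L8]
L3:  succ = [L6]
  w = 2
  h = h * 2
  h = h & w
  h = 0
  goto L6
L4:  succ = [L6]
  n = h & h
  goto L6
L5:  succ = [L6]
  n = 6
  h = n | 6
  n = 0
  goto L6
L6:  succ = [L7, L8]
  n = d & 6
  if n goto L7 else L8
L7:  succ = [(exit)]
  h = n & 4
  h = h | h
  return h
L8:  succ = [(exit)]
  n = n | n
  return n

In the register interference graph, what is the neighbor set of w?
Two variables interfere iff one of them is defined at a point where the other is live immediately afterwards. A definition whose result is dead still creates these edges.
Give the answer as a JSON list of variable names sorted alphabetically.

Answer: ["d", "h"]

Analysis:
def/use:
  L0: def={d,h,n} ue=∅
  L1: def={c,h} ue={h}
  L2: def={d} ue={c}
  L3: def={h,w} ue={h}
  L4: def={n} ue={h}
  L5: def={h,n} ue=∅
  L6: def={n} ue={d}
  L7: def={h} ue={n}
  L8: def={n} ue={n}

Live sets:
  L0: in=∅ out={d,h,n}
  L1: in={h,n} out={c,h,n}
  L2: in={c,h,n} out={d,h,n}
  L3: in={d,h} out={d}
  L4: in={d,h} out={d}
  L5: in={d} out={d}
  L6: in={d} out={n}
  L7: in={n} out=∅
  L8: in={n} out=∅

Conflict graph:
  c: {h,n}
  d: {h,n,w}
  h: {c,d,n,w}
  n: {c,d,h}
  w: {d,h}

N(w) = ["d", "h"]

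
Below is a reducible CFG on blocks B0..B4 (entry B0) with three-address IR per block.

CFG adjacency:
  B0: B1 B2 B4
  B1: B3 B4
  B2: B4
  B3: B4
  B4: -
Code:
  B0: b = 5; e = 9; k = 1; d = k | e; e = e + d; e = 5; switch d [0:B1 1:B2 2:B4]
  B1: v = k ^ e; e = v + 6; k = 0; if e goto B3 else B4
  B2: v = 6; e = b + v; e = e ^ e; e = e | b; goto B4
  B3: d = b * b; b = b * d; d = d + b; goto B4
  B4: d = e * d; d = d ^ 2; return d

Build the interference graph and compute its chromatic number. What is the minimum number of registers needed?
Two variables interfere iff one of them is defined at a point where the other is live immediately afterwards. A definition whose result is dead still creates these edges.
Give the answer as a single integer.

def/use:
  B0 def {b,d,e,k} use ∅
  B1 def {e,k,v} use {e,k}
  B2 def {e,v} use {b}
  B3 def {b,d} use {b}
  B4 def {d} use {d,e}

Liveness:
  B0 li=∅ lo={b,d,e,k}
  B1 li={b,d,e,k} lo={b,d,e}
  B2 li={b,d} lo={d,e}
  B3 li={b,e} lo={d,e}
  B4 li={d,e} lo=∅

Conflict graph:
  b: {d,e,k,v}
  d: {b,e,k,v}
  e: {b,d,k}
  k: {b,d,e}
  v: {b,d}

Chromatic number:
  clique {b,d,e,k} ⇒ need ≥ 4
  4-colouring: c0={b}  c1={d}  c2={e,v}  c3={k}
  χ = 4

Answer: 4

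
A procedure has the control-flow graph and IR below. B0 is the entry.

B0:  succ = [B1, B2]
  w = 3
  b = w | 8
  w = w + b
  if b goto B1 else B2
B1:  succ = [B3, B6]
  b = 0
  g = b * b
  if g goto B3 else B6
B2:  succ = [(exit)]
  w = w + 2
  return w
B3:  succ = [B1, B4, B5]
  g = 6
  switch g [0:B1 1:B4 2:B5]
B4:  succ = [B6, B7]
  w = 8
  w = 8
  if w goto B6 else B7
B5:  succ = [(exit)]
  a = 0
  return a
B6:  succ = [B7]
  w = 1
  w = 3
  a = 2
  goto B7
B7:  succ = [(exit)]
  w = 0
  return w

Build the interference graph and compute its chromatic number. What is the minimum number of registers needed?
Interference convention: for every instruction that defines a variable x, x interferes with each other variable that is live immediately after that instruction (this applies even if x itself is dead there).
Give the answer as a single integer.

Answer: 2

Analysis:
def/use:
  B0 def {b,w} use ∅
  B1 def {b,g} use ∅
  B2 def {w} use {w}
  B3 def {g} use ∅
  B4 def {w} use ∅
  B5 def {a} use ∅
  B6 def {a,w} use ∅
  B7 def {w} use ∅

Liveness:
  B0: in=∅ out={w}
  B1: in=∅ out=∅
  B2: in={w} out=∅
  B3: in=∅ out=∅
  B4: in=∅ out=∅
  B5: in=∅ out=∅
  B6: in=∅ out=∅
  B7: in=∅ out=∅

Conflict graph:
  a↔∅
  b↔{w}
  g↔∅
  w↔{b}

Chromatic number:
  lower bound: {b,w} mutually conflict ⇒ χ ≥ 2
  assign a→c0 b→c0 g→c0 w→c1 — no edge inside a register ⇒ χ ≤ 2
  χ = 2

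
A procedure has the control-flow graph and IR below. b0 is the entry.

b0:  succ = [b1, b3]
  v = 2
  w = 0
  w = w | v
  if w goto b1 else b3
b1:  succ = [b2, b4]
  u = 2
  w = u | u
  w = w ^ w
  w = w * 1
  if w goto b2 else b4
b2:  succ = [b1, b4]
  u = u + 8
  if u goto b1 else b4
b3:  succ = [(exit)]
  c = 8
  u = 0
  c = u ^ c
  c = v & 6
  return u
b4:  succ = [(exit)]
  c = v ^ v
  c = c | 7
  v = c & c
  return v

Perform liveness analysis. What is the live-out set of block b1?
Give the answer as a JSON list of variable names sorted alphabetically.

Block summaries:
  b0 def {v,w} use ∅
  b1 def {u,w} use ∅
  b2 def {u} use {u}
  b3 def {c,u} use {v}
  b4 def {c,v} use {v}

Liveness:
  b0 li=∅ lo={v}
  b1 li={v} lo={u,v}
  b2 li={u,v} lo={v}
  b3 li={v} lo=∅
  b4 li={v} lo=∅

live-out(b1) = ["u", "v"]

Answer: ["u", "v"]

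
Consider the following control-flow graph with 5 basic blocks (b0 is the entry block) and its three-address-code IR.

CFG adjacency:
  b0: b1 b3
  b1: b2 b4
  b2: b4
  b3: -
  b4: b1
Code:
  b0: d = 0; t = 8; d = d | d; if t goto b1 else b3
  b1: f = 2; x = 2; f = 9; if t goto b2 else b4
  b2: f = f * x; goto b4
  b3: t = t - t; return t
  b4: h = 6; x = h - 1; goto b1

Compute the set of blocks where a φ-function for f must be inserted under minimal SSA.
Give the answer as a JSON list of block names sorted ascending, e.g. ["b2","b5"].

idom tree: b1←b0 b2←b1 b3←b0 b4←b1
Dom at joins:
  b1: preds {b0,b4}: {b0} ∩ {b0,b1,b4} = {b0}; idom=b0
  b4: preds {b1,b2}: {b0,b1} ∩ {b0,b1,b2} = {b0,b1}; idom=b1

Frontier:
  join b1 pred b0: · stop@b0
  join b1 pred b4: b4→b1 stop@b0
  join b4 pred b1: · stop@b1
  join b4 pred b2: b2 stop@b1
  DF(b0)=∅
  DF(b1)={b1}
  DF(b2)={b4}
  DF(b3)=∅
  DF(b4)={b1}

φ for f: defs {b1,b2}
  DF⁺ = {b1,b4}

Answer: ["b1", "b4"]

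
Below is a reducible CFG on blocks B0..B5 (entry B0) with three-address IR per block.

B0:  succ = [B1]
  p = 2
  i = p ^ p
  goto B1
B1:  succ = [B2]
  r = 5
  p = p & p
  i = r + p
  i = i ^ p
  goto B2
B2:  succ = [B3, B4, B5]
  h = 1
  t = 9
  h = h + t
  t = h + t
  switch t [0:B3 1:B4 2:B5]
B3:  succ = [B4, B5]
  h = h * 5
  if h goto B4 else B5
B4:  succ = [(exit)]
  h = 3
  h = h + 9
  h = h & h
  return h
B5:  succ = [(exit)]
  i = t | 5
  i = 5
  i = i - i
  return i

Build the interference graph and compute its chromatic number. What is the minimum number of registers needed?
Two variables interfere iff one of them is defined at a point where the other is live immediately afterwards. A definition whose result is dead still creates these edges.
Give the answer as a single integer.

Answer: 2

Working:
Per-block:
  B0: def={i,p} ue=∅
  B1: def={i,p,r} ue={p}
  B2: def={h,t} ue=∅
  B3: def={h} ue={h}
  B4: def={h} ue=∅
  B5: def={i} ue={t}

Liveness:
  B0 li=∅ lo={p}
  B1 li={p} lo=∅
  B2 li=∅ lo={h,t}
  B3 li={h,t} lo={t}
  B4 li=∅ lo=∅
  B5 li={t} lo=∅

Interfere edges:
  h↔{t}
  i↔{p}
  p↔{i,r}
  r↔{p}
  t↔{h}

Chromatic number:
  {h,t} pairwise interfere (2-clique) ⇒ χ ≥ 2
  assign h→r0 i→r1 p→r0 r→r1 t→r1 — no edge inside a register ⇒ χ ≤ 2
  χ = 2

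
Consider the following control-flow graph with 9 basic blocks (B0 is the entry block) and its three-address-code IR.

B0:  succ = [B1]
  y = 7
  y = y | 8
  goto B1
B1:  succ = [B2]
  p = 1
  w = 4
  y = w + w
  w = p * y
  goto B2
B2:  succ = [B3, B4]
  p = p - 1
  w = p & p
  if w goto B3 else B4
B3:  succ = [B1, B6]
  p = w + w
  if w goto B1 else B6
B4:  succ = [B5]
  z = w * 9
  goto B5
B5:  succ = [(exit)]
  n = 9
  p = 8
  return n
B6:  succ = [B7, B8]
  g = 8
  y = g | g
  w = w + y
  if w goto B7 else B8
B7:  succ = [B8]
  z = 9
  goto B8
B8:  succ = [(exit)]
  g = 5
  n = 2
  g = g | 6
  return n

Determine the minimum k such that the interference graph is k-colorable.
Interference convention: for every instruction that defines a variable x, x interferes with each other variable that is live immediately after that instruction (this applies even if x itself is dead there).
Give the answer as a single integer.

Per-block:
  B0: {y} / ∅
  B1: {p,w,y} / ∅
  B2: {p,w} / {p}
  B3: {p} / {w}
  B4: {z} / {w}
  B5: {n,p} / ∅
  B6: {g,w,y} / {w}
  B7: {z} / ∅
  B8: {g,n} / ∅

Live sets:
  B0: in=∅ out=∅
  B1: in=∅ out={p}
  B2: in={p} out={w}
  B3: in={w} out={w}
  B4: in={w} out=∅
  B5: in=∅ out=∅
  B6: in={w} out=∅
  B7: in=∅ out=∅
  B8: in=∅ out=∅

Interfere edges:
  g — {n,w}
  n — {g,p}
  p — {n,w,y}
  w — {g,p,y}
  y — {p,w}
  z — ∅

Colouring:
  lower bound: {p,w,y} mutually conflict ⇒ χ ≥ 3
  3-colouring: R0={g,p,z}  R1={n,w}  R2={y}
  χ = 3

Answer: 3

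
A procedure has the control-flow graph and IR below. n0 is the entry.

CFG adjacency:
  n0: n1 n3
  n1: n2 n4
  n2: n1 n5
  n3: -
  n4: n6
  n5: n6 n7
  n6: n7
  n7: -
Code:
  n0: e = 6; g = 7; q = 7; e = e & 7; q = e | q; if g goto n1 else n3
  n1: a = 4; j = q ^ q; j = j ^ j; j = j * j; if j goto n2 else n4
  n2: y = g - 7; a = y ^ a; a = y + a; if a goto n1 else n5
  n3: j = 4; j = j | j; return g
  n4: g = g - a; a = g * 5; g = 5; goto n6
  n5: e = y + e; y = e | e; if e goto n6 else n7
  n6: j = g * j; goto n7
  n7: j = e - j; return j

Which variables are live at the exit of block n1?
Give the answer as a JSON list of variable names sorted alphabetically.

Block summaries:
  n0: {e,g,q} / ∅
  n1: {a,j} / {q}
  n2: {a,y} / {a,g}
  n3: {j} / {g}
  n4: {a,g} / {a,g}
  n5: {e,y} / {e,y}
  n6: {j} / {g,j}
  n7: {j} / {e,j}

Liveness:
  n0: in=∅ out={e,g,q}
  n1: in={e,g,q} out={a,e,g,j,q}
  n2: in={a,e,g,j,q} out={e,g,j,q,y}
  n3: in={g} out=∅
  n4: in={a,e,g,j} out={e,g,j}
  n5: in={e,g,j,y} out={e,g,j}
  n6: in={e,g,j} out={e,j}
  n7: in={e,j} out=∅

live-out(n1) = ["a", "e", "g", "j", "q"]

Answer: ["a", "e", "g", "j", "q"]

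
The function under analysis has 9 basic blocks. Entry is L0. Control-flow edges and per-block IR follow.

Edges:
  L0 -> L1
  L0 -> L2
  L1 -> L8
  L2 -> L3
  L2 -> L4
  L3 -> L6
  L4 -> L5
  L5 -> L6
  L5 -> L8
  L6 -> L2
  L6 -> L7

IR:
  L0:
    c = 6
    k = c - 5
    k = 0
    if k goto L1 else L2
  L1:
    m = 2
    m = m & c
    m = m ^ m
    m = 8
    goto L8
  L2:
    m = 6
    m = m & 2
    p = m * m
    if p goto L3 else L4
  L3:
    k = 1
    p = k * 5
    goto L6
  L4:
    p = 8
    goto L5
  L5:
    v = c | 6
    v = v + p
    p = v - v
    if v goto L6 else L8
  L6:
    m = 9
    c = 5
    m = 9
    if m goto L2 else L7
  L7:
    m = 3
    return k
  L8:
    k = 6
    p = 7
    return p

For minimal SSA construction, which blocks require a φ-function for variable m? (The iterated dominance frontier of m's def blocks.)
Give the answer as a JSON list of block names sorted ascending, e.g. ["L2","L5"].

idom tree: L1←L0 L2←L0 L3←L2 L4←L2 L5←L4 L6←L2 L7←L6 L8←L0
Dom at joins:
  L2: preds {L0,L6}: {L0} ∩ {L0,L2,L6} = {L0}; idom=L0
  L6: preds {L3,L5}: {L0,L2,L3} ∩ {L0,L2,L4,L5} = {L0,L2}; idom=L2
  L8: preds {L1,L5}: {L0,L1} ∩ {L0,L2,L4,L5} = {L0}; idom=L0

DF walk-up:
  L2←L0: walk · to L0
  L2←L6: walk L6→L2 to L0
  L6←L3: walk L3 to L2
  L6←L5: walk L5→L4 to L2
  L8←L1: walk L1 to L0
  L8←L5: walk L5→L4→L2 to L0
  L0: DF=∅
  L1: DF={L8}
  L2: DF={L2,L8}
  L3: DF={L6}
  L4: DF={L6,L8}
  L5: DF={L6,L8}
  L6: DF={L2}
  L7: DF=∅
  L8: DF=∅

φ for m: defs {L1,L2,L6,L7}
  DF⁺ = {L2,L8}

Answer: ["L2", "L8"]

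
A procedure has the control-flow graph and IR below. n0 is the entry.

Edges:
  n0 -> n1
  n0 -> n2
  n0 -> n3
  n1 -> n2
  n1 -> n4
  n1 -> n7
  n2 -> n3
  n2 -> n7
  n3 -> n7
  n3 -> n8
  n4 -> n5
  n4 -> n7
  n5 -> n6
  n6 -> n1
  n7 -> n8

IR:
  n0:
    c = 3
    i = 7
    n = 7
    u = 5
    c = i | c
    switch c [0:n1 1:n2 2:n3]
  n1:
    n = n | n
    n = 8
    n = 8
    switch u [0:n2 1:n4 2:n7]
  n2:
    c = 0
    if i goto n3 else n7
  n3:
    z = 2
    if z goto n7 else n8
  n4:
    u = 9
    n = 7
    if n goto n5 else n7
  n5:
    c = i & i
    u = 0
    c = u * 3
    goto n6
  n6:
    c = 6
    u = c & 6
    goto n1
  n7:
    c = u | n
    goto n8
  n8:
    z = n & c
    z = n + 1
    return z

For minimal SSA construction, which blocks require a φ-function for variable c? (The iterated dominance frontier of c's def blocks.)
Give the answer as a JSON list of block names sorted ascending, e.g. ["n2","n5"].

Answer: ["n1", "n2", "n3", "n7", "n8"]

Derivation:
idom tree: n1←n0 n2←n0 n3←n0 n4←n1 n5←n4 n6←n5 n7←n0 n8←n0
Join-block Dom:
  n1: preds {n0,n6}: {n0} ∩ {n0,n1,n4,n5,n6} = {n0}; idom=n0
  n2: preds {n0,n1}: {n0} ∩ {n0,n1} = {n0}; idom=n0
  n3: preds {n0,n2}: {n0} ∩ {n0,n2} = {n0}; idom=n0
  n7: preds {n1,n2,n3,n4}: {n0,n1} ∩ {n0,n2} ∩ {n0,n3} ∩ {n0,n1,n4} = {n0}; idom=n0
  n8: preds {n3,n7}: {n0,n3} ∩ {n0,n7} = {n0}; idom=n0

DF derivation:
  n1←n0: walk · to n0
  n1←n6: walk n6→n5→n4→n1 to n0
  n2←n0: walk · to n0
  n2←n1: walk n1 to n0
  n3←n0: walk · to n0
  n3←n2: walk n2 to n0
  n7←n1: walk n1 to n0
  n7←n2: walk n2 to n0
  n7←n3: walk n3 to n0
  n7←n4: walk n4→n1 to n0
  n8←n3: walk n3 to n0
  n8←n7: walk n7 to n0
  DF(n0)=∅
  DF(n1)={n1,n2,n7}
  DF(n2)={n3,n7}
  DF(n3)={n7,n8}
  DF(n4)={n1,n7}
  DF(n5)={n1}
  DF(n6)={n1}
  DF(n7)={n8}
  DF(n8)=∅

φ for c: defs {n0,n2,n5,n6,n7}
  DF⁺ = {n1,n2,n3,n7,n8}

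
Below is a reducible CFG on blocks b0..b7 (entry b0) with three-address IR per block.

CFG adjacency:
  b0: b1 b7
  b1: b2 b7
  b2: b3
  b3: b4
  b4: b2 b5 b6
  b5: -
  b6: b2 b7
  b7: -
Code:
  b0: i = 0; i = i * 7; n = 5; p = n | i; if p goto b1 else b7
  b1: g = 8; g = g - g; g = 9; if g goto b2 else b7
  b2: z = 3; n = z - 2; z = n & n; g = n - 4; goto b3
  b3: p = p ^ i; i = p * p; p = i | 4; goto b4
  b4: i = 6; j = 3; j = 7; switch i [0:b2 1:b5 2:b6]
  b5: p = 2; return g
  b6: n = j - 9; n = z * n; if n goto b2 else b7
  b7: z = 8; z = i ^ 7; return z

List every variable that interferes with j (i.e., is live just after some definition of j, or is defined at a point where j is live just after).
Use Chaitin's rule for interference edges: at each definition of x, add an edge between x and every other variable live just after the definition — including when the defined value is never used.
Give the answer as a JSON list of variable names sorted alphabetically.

Answer: ["g", "i", "p", "z"]

Derivation:
Per-block:
  b0: {i,n,p} / ∅
  b1: {g} / ∅
  b2: {g,n,z} / ∅
  b3: {i,p} / {i,p}
  b4: {i,j} / ∅
  b5: {p} / {g}
  b6: {n} / {j,z}
  b7: {z} / {i}

Live sets:
  b0: in=∅ out={i,p}
  b1: in={i,p} out={i,p}
  b2: in={i,p} out={g,i,p,z}
  b3: in={g,i,p,z} out={g,p,z}
  b4: in={g,p,z} out={g,i,j,p,z}
  b5: in={g} out=∅
  b6: in={i,j,p,z} out={i,p}
  b7: in={i} out=∅

Interference:
  g — {i,j,p,z}
  i — {g,j,n,p,z}
  j — {g,i,p,z}
  n — {i,p,z}
  p — {g,i,j,n,z}
  z — {g,i,j,n,p}

N(j) = ["g", "i", "p", "z"]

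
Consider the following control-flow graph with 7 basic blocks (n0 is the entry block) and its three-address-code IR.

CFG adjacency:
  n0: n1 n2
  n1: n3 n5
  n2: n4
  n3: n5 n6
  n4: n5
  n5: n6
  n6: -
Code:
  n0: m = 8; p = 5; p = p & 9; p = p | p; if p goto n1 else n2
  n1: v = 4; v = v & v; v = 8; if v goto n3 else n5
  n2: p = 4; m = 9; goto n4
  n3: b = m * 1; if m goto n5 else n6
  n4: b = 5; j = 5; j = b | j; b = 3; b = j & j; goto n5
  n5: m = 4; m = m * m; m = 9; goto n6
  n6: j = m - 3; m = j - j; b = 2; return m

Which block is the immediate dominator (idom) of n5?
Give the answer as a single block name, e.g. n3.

Answer: n0

Derivation:
idom tree: n1←n0 n2←n0 n3←n1 n4←n2 n5←n0 n6←n0
Dom at joins:
  n5: preds {n1,n3,n4}: {n0,n1} ∩ {n0,n1,n3} ∩ {n0,n2,n4} = {n0}; idom=n0
  n6: preds {n3,n5}: {n0,n1,n3} ∩ {n0,n5} = {n0}; idom=n0

idom(n5) = n0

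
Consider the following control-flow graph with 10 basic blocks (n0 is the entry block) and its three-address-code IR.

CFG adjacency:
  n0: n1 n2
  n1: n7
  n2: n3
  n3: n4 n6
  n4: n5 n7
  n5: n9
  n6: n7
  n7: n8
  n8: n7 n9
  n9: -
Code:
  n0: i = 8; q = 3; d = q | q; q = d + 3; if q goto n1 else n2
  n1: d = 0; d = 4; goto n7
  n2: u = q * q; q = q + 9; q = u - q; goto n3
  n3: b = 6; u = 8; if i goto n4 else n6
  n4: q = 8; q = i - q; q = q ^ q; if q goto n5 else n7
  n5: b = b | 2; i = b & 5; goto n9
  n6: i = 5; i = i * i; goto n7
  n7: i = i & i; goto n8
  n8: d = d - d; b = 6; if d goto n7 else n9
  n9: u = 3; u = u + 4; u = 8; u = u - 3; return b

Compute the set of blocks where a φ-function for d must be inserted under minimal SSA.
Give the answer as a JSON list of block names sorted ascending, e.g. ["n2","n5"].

idom tree: n1←n0 n2←n0 n3←n2 n4←n3 n5←n4 n6←n3 n7←n0 n8←n7 n9←n0
Dom∩ at merges:
  n7: preds {n1,n4,n6,n8}: {n0,n1} ∩ {n0,n2,n3,n4} ∩ {n0,n2,n3,n6} ∩ {n0,n7,n8} = {n0}; idom=n0
  n9: preds {n5,n8}: {n0,n2,n3,n4,n5} ∩ {n0,n7,n8} = {n0}; idom=n0

DF derivation:
  n7←n1: walk n1 to n0
  n7←n4: walk n4→n3→n2 to n0
  n7←n6: walk n6→n3→n2 to n0
  n7←n8: walk n8→n7 to n0
  n9←n5: walk n5→n4→n3→n2 to n0
  n9←n8: walk n8→n7 to n0
  n0 → ∅
  n1 → {n7}
  n2 → {n7,n9}
  n3 → {n7,n9}
  n4 → {n7,n9}
  n5 → {n9}
  n6 → {n7}
  n7 → {n7,n9}
  n8 → {n7,n9}
  n9 → ∅

φ for d: defs {n0,n1,n8}
  DF⁺ = {n7,n9}

Answer: ["n7", "n9"]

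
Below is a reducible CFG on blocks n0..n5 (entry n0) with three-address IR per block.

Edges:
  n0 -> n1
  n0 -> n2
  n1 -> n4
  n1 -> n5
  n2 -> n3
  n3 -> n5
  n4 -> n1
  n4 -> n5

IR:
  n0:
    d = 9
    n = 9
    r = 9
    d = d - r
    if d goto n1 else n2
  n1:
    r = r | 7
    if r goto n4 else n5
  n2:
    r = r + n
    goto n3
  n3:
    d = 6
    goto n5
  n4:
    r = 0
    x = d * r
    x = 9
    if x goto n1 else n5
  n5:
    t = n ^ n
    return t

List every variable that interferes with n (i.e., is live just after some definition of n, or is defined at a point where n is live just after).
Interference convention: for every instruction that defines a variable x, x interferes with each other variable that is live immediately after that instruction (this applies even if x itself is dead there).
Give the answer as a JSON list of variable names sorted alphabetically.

Block summaries:
  n0: {d,n,r} / ∅
  n1: {r} / {r}
  n2: {r} / {n,r}
  n3: {d} / ∅
  n4: {r,x} / {d}
  n5: {t} / {n}

Live sets:
  live n0: ∅→{d,n,r}
  live n1: {d,n,r}→{d,n}
  live n2: {n,r}→{n}
  live n3: {n}→{n}
  live n4: {d,n}→{d,n,r}
  live n5: {n}→∅

Interference:
  d: {n,r,x}
  n: {d,r,x}
  r: {d,n,x}
  t: ∅
  x: {d,n,r}

N(n) = ["d", "r", "x"]

Answer: ["d", "r", "x"]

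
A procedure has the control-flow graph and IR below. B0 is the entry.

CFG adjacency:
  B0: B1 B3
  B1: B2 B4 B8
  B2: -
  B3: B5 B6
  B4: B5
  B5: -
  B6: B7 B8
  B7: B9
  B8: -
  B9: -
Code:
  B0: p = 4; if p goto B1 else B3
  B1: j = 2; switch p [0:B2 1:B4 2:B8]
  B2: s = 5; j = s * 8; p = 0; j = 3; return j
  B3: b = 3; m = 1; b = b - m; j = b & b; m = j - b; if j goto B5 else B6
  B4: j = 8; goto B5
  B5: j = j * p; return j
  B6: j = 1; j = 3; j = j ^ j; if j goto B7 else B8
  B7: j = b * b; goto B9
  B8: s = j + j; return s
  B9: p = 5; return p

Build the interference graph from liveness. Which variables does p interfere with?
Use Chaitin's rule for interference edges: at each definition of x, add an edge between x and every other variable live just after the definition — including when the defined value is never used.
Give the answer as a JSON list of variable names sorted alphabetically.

Per-block:
  B0 def {p} use ∅
  B1 def {j} use {p}
  B2 def {j,p,s} use ∅
  B3 def {b,j,m} use ∅
  B4 def {j} use ∅
  B5 def {j} use {j,p}
  B6 def {j} use ∅
  B7 def {j} use {b}
  B8 def {s} use {j}
  B9 def {p} use ∅

Live sets:
  B0 li=∅ lo={p}
  B1 li={p} lo={j,p}
  B2 li=∅ lo=∅
  B3 li={p} lo={b,j,p}
  B4 li={p} lo={j,p}
  B5 li={j,p} lo=∅
  B6 li={b} lo={b,j}
  B7 li={b} lo=∅
  B8 li={j} lo=∅
  B9 li=∅ lo=∅

Conflict graph:
  b↔{j,m,p}
  j↔{b,m,p}
  m↔{b,j,p}
  p↔{b,j,m}
  s↔∅

N(p) = ["b", "j", "m"]

Answer: ["b", "j", "m"]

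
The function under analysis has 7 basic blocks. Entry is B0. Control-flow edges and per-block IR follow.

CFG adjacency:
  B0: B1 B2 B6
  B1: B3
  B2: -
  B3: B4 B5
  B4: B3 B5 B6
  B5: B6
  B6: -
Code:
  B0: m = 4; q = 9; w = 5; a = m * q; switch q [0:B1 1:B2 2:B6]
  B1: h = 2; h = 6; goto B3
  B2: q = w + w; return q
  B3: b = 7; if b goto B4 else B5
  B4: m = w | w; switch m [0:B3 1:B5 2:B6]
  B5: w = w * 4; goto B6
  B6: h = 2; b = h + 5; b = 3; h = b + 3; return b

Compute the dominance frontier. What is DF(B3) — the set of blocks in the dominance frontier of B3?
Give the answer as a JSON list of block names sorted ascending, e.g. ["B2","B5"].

idom tree: B1←B0 B2←B0 B3←B1 B4←B3 B5←B3 B6←B0
Dom at joins:
  B3: preds {B1,B4}: {B0,B1} ∩ {B0,B1,B3,B4} = {B0,B1}; idom=B1
  B5: preds {B3,B4}: {B0,B1,B3} ∩ {B0,B1,B3,B4} = {B0,B1,B3}; idom=B3
  B6: preds {B0,B4,B5}: {B0} ∩ {B0,B1,B3,B4} ∩ {B0,B1,B3,B5} = {B0}; idom=B0

Frontier:
  B3←B1: walk · to B1
  B3←B4: walk B4→B3 to B1
  B5←B3: walk · to B3
  B5←B4: walk B4 to B3
  B6←B0: walk · to B0
  B6←B4: walk B4→B3→B1 to B0
  B6←B5: walk B5→B3→B1 to B0
  B0 → ∅
  B1 → {B6}
  B2 → ∅
  B3 → {B3,B6}
  B4 → {B3,B5,B6}
  B5 → {B6}
  B6 → ∅

DF(B3) = ["B3", "B6"]

Answer: ["B3", "B6"]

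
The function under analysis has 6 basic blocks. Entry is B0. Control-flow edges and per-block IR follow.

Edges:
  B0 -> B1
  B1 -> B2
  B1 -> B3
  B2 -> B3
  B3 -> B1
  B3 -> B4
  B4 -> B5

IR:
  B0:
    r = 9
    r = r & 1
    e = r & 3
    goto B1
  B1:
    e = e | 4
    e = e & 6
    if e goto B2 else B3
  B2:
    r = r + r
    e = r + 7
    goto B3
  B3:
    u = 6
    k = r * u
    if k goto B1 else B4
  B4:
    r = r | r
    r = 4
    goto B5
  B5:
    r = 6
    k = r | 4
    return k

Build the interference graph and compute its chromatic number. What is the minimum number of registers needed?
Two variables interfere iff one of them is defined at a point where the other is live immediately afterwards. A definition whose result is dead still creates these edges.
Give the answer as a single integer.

Answer: 3

Analysis:
def/use:
  B0: def={e,r} ue=∅
  B1: def={e} ue={e}
  B2: def={e,r} ue={r}
  B3: def={k,u} ue={r}
  B4: def={r} ue={r}
  B5: def={k,r} ue=∅

Live sets:
  B0: in=∅ out={e,r}
  B1: in={e,r} out={e,r}
  B2: in={r} out={e,r}
  B3: in={e,r} out={e,r}
  B4: in={r} out=∅
  B5: in=∅ out=∅

Conflict graph:
  e↔{k,r,u}
  k↔{e,r}
  r↔{e,k,u}
  u↔{e,r}

Chromatic number:
  {e,k,r} pairwise interfere (3-clique) ⇒ χ ≥ 3
  assign e→c0 k→c2 r→c1 u→c2 — no edge inside a register ⇒ χ ≤ 3
  χ = 3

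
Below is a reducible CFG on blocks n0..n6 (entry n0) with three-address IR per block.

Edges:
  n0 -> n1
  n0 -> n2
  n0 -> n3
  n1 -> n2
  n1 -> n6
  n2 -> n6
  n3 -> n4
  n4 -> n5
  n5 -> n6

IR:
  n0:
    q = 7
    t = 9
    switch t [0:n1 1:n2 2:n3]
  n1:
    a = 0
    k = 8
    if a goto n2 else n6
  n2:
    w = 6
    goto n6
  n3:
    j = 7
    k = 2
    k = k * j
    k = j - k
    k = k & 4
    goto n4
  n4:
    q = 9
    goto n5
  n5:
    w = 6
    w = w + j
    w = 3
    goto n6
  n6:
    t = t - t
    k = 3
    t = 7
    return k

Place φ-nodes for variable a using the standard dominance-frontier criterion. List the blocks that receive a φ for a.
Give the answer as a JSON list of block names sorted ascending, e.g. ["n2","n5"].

Answer: ["n2", "n6"]

Analysis:
idom tree: n1←n0 n2←n0 n3←n0 n4←n3 n5←n4 n6←n0
Join-block Dom:
  n2: preds {n0,n1}: {n0} ∩ {n0,n1} = {n0}; idom=n0
  n6: preds {n1,n2,n5}: {n0,n1} ∩ {n0,n2} ∩ {n0,n3,n4,n5} = {n0}; idom=n0

DF walk-up:
  n2←n0: walk · to n0
  n2←n1: walk n1 to n0
  n6←n1: walk n1 to n0
  n6←n2: walk n2 to n0
  n6←n5: walk n5→n4→n3 to n0
  n0: DF=∅
  n1: DF={n2,n6}
  n2: DF={n6}
  n3: DF={n6}
  n4: DF={n6}
  n5: DF={n6}
  n6: DF=∅

φ for a: defs {n1}
  DF⁺ = {n2,n6}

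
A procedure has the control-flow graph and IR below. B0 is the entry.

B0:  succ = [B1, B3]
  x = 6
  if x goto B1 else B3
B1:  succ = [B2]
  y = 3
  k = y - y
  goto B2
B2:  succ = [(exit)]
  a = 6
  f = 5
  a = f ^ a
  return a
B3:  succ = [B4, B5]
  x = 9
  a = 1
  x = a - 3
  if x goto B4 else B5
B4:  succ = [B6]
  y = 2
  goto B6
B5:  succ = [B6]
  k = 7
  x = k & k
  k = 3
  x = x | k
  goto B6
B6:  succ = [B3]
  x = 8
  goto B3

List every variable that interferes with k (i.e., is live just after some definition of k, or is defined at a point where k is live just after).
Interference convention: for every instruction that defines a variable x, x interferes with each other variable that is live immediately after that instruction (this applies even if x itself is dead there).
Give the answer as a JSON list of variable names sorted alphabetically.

def/use:
  B0: def={x} ue=∅
  B1: def={k,y} ue=∅
  B2: def={a,f} ue=∅
  B3: def={a,x} ue=∅
  B4: def={y} ue=∅
  B5: def={k,x} ue=∅
  B6: def={x} ue=∅

Live sets:
  B0 li=∅ lo=∅
  B1 li=∅ lo=∅
  B2 li=∅ lo=∅
  B3 li=∅ lo=∅
  B4 li=∅ lo=∅
  B5 li=∅ lo=∅
  B6 li=∅ lo=∅

Interfere edges:
  a — {f}
  f — {a}
  k — {x}
  x — {k}
  y — ∅

N(k) = ["x"]

Answer: ["x"]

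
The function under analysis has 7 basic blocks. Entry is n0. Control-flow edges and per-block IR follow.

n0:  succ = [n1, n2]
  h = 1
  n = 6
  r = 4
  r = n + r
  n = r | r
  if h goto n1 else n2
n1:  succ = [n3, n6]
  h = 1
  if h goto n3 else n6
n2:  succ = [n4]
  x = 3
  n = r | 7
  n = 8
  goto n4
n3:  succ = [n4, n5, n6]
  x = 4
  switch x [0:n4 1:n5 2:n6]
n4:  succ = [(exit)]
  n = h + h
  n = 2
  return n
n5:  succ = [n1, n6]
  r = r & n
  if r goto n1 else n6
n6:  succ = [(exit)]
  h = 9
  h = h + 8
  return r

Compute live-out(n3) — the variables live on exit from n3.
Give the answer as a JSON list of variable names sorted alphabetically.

Answer: ["h", "n", "r"]

Analysis:
def/use:
  n0: {h,n,r} / ∅
  n1: {h} / ∅
  n2: {n,x} / {r}
  n3: {x} / ∅
  n4: {n} / {h}
  n5: {r} / {n,r}
  n6: {h} / {r}

Liveness:
  n0: in=∅ out={h,n,r}
  n1: in={n,r} out={h,n,r}
  n2: in={h,r} out={h}
  n3: in={h,n,r} out={h,n,r}
  n4: in={h} out=∅
  n5: in={n,r} out={n,r}
  n6: in={r} out=∅

live-out(n3) = ["h", "n", "r"]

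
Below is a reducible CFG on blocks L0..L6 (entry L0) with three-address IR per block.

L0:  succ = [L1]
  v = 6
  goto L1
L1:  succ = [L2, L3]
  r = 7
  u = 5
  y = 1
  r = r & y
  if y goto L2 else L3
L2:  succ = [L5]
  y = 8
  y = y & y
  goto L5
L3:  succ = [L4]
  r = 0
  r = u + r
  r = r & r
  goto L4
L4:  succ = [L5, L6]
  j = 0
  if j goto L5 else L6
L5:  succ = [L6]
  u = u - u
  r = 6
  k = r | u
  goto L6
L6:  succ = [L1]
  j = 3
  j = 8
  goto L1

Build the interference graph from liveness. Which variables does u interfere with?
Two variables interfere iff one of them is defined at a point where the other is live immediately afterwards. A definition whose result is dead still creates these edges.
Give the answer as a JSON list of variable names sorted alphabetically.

Per-block:
  L0 def {v} use ∅
  L1 def {r,u,y} use ∅
  L2 def {y} use ∅
  L3 def {r} use {u}
  L4 def {j} use ∅
  L5 def {k,r,u} use {u}
  L6 def {j} use ∅

Backward fixpoint:
  live L0: ∅→∅
  live L1: ∅→{u}
  live L2: {u}→{u}
  live L3: {u}→{u}
  live L4: {u}→{u}
  live L5: {u}→∅
  live L6: ∅→∅

Conflict graph:
  j↔{u}
  k↔∅
  r↔{u,y}
  u↔{j,r,y}
  v↔∅
  y↔{r,u}

N(u) = ["j", "r", "y"]

Answer: ["j", "r", "y"]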